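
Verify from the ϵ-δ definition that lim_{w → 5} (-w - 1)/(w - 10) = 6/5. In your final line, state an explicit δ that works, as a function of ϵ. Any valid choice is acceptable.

Let ϵ > 0 be given. We want δ > 0 with 0 < |w − 5| < δ ⇒ |(-w - 1)/(w - 10) − (6/5)| < ϵ.
Combining over a common denominator, (-w - 1)/(w - 10) − (6/5) = [(-w - 1)·(-5) − (-6)·(w - 10)] / [(-5)·(w - 10)] = 11(w − 5) / ((-5)(w - 10)).
So |(-w - 1)/(w - 10) − (6/5)| = 11|w − 5| / (5·|w − 10|).
Restrict δ ≤ 5/2. Then |w − 5| < 5/2 gives |w − 10| = |(w − 5) + (-5)| ≥ 5 − 5/2 = 5/2.
Hence |(-w - 1)/(w - 10) − (6/5)| < 11|w − 5|/(5·(5/2)) = (22/25)|w − 5|, which is < ϵ once |w − 5| < (25/22)ϵ.
Take δ = min(5/2, (25/22)ϵ). Then 0 < |w − 5| < δ forces both bounds, so |(-w - 1)/(w - 10) − (6/5)| < ϵ.

δ = min(5/2, (25/22)ϵ)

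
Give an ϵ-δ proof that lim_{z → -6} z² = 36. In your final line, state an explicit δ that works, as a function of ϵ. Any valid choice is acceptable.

δ = min(1, ϵ/13)

Fix ϵ > 0. We seek δ > 0 with 0 < |z + 6| < δ ⇒ |z² − 36| < ϵ.
Factor: z² − 36 = (z + 6)(z - 6), so |z² − 36| = |z + 6|·|z - 6|.
Impose δ ≤ 1 so that |z| < 7; then |z - 6| ≤ 13.
Hence |z² − 36| ≤ 13|z + 6|, which is < ϵ once |z + 6| < ϵ/13.
Take δ = min(1, ϵ/13). If 0 < |z + 6| < δ then both bounds hold and |z² − 36| ≤ 13|z + 6| < 13·(ϵ/13) = ϵ.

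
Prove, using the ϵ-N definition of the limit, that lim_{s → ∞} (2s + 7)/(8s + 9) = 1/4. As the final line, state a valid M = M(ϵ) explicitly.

M = (19/32)/ϵ

Fix ϵ > 0. We seek M > 0 such that s > M implies |(2s + 7)/(8s + 9) − (1/4)| < ϵ.
(2s + 7)/(8s + 9) − (1/4) = (8(2s + 7) − 2(8s + 9)) / (8(8s + 9)) = 38/(8(8s + 9)).
For s > 0 we have 8s + 9 > 8s, so |(2s + 7)/(8s + 9) − (1/4)| = 38/(8(8s + 9)) < 38/(8·8s) = (19/32)/s.
Thus |(2s + 7)/(8s + 9) − (1/4)| < ϵ whenever s > (19/32)/ϵ.
Take M = (19/32)/ϵ. If s > M then |(2s + 7)/(8s + 9) − (1/4)| < (19/32)/s < ϵ.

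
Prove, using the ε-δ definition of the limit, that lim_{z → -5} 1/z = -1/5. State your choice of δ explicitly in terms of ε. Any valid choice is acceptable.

δ = min(5/2, (25/2)ε)

Fix ε > 0. We seek δ > 0 such that 0 < |z + 5| < δ implies |1/z + 1/5| < ε.
|1/z + 1/5| = |-5 − z|/(5·|z|) = |z + 5|/(5|z|).
Restrict δ ≤ 5/2. Then |z + 5| < 5/2 gives |z| > 5/2, so 5|z| > 25/2.
Then |1/z + 1/5| < |z + 5|/(25/2), which is < ε when |z + 5| < (25/2)ε.
Take δ = min(5/2, (25/2)ε). Then 0 < |z + 5| < δ gives both |z + 5| < 5/2 and |z + 5| < (25/2)ε, so |1/z + 1/5| < ε.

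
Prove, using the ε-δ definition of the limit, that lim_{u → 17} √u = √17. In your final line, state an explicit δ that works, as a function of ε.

Suppose ε > 0. We want δ > 0 such that 0 < |u − 17| < δ implies |√u − √17| < ε.
Multiplying by the conjugate, |√u − √17| = |u − 17|/(√u + √17).
Restrict δ ≤ 17 so that |u − 17| < 17 forces u > 0, and then √u + √17 > √17.
Hence |√u − √17| < |u − 17|/√17, which is < ε once |u − 17| < √17·ε.
Take δ = min(17, √17·ε). If 0 < |u − 17| < δ then u > 0 and |√u − √17| < |u − 17|/√17 < ε.

δ = min(17, √17·ε)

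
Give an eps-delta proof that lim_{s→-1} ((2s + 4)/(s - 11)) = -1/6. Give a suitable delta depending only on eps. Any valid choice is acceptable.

Let eps > 0 be given. We want delta > 0 with 0 < |s + 1| < delta ⇒ |(2s + 4)/(s - 11) + 1/6| < eps.
Combining over a common denominator, (2s + 4)/(s - 11) + 1/6 = [(2s + 4)·(-12) − 2·(s - 11)] / [(-12)·(s - 11)] = -26(s + 1) / ((-12)(s - 11)).
So |(2s + 4)/(s - 11) + 1/6| = 26|s + 1| / (12·|s − 11|).
Require delta ≤ 6, so |s − 11| ≥ |-12| − |s + 1| > 12 − 6 = 6.
Hence |(2s + 4)/(s - 11) + 1/6| < 26|s + 1|/(12·6) = (13/36)|s + 1|, which is < eps once |s + 1| < (36/13)eps.
Take delta = min(6, (36/13)eps). Then 0 < |s + 1| < delta forces both bounds, so |(2s + 4)/(s - 11) + 1/6| < eps.

delta = min(6, (36/13)eps)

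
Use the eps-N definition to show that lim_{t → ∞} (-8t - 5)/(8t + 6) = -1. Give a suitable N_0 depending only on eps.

N_0 = (1/8)/eps

Let eps > 0. We seek N_0 > 0 such that t > N_0 implies |(-8t - 5)/(8t + 6) + 1| < eps.
(-8t - 5)/(8t + 6) + 1 = (8(-8t - 5) − (-8)(8t + 6)) / (8(8t + 6)) = 8/(8(8t + 6)).
For t > 0 we have 8t + 6 > 8t, so |(-8t - 5)/(8t + 6) + 1| = 8/(8(8t + 6)) < 8/(8·8t) = (1/8)/t.
Thus |(-8t - 5)/(8t + 6) + 1| < eps whenever t > (1/8)/eps.
Take N_0 = (1/8)/eps. If t > N_0 then |(-8t - 5)/(8t + 6) + 1| < (1/8)/t < eps.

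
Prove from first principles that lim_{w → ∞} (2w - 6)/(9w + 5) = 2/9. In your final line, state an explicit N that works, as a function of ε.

N = (64/81)/ε

Suppose ε > 0. We seek N > 0 such that w > N implies |(2w - 6)/(9w + 5) − (2/9)| < ε.
(2w - 6)/(9w + 5) − (2/9) = (9(2w - 6) − 2(9w + 5)) / (9(9w + 5)) = -64/(9(9w + 5)).
For w > 0 we have 9w + 5 > 9w, so |(2w - 6)/(9w + 5) − (2/9)| = 64/(9(9w + 5)) < 64/(9·9w) = (64/81)/w.
Thus |(2w - 6)/(9w + 5) − (2/9)| < ε whenever w > (64/81)/ε.
Take N = (64/81)/ε. If w > N then |(2w - 6)/(9w + 5) − (2/9)| < (64/81)/w < ε.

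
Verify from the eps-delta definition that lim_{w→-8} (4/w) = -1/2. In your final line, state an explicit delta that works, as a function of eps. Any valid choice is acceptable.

delta = min(4, 8eps)

Let eps > 0 be given. We seek delta > 0 such that 0 < |w + 8| < delta implies |4/w + 1/2| < eps.
|4/w + 1/2| = 4·|-8 − w|/(8·|w|) = 4|w + 8|/(8|w|).
Require delta ≤ 4 so that |w| > 8 − 4 = 4, hence 8|w| > 32.
Then |4/w + 1/2| < 4|w + 8|/32, which is < eps when |w + 8| < 8eps.
Take delta = min(4, 8eps). Then 0 < |w + 8| < delta gives both |w + 8| < 4 and |w + 8| < 8eps, so |4/w + 1/2| < eps.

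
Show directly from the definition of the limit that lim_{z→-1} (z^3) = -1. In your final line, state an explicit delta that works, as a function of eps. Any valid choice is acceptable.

delta = min(1, eps/7)

Let eps > 0. We seek delta > 0 with 0 < |z + 1| < delta ⇒ |z^3 + 1| < eps.
Factor: z^3 + 1 = (z + 1)(z^2 - z + 1), so |z^3 + 1| = |z + 1|·|z^2 - z + 1|.
Restrict delta ≤ 1. Then |z + 1| < 1 gives |z| < 2, so by the triangle inequality |z^2 - z + 1| ≤ 2^2 + 2 + 1 = 7.
Hence |z^3 + 1| ≤ 7|z + 1|, which is < eps once |z + 1| < eps/7.
Take delta = min(1, eps/7). If 0 < |z + 1| < delta then both bounds hold and |z^3 + 1| ≤ 7|z + 1| < 7·(eps/7) = eps.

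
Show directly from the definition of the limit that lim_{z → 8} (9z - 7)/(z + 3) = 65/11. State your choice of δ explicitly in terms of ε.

Suppose ε > 0. We want δ > 0 with 0 < |z − 8| < δ ⇒ |(9z - 7)/(z + 3) − (65/11)| < ε.
Combining over a common denominator, (9z - 7)/(z + 3) − (65/11) = [(9z - 7)·11 − 65·(z + 3)] / [11·(z + 3)] = 34(z − 8) / (11(z + 3)).
So |(9z - 7)/(z + 3) − (65/11)| = 34|z − 8| / (11·|z + 3|).
Require δ ≤ 11/2, so |z + 3| ≥ |11| − |z − 8| > 11 − 11/2 = 11/2.
Hence |(9z - 7)/(z + 3) − (65/11)| < 34|z − 8|/(11·(11/2)) = (68/121)|z − 8|, which is < ε once |z − 8| < (121/68)ε.
Take δ = min(11/2, (121/68)ε). Then 0 < |z − 8| < δ forces both bounds, so |(9z - 7)/(z + 3) − (65/11)| < ε.

δ = min(11/2, (121/68)ε)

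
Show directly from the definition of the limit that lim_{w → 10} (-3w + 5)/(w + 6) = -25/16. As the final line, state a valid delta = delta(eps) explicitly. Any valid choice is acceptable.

delta = min(8, (128/23)eps)

Let eps > 0 be given. We want delta > 0 with 0 < |w − 10| < delta ⇒ |(-3w + 5)/(w + 6) + 25/16| < eps.
Combining over a common denominator, (-3w + 5)/(w + 6) + 25/16 = [(-3w + 5)·16 − (-25)·(w + 6)] / [16·(w + 6)] = -23(w − 10) / (16(w + 6)).
So |(-3w + 5)/(w + 6) + 25/16| = 23|w − 10| / (16·|w + 6|).
Require delta ≤ 8, so |w + 6| ≥ |16| − |w − 10| > 16 − 8 = 8.
Hence |(-3w + 5)/(w + 6) + 25/16| < 23|w − 10|/(16·8) = (23/128)|w − 10|, which is < eps once |w − 10| < (128/23)eps.
Take delta = min(8, (128/23)eps). Then 0 < |w − 10| < delta forces both bounds, so |(-3w + 5)/(w + 6) + 25/16| < eps.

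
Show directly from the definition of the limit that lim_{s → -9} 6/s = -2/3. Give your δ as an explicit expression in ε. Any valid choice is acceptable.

Fix ε > 0. We seek δ > 0 such that 0 < |s + 9| < δ implies |6/s + 2/3| < ε.
|6/s + 2/3| = 6·|-9 − s|/(9·|s|) = 6|s + 9|/(9|s|).
Restrict δ ≤ 9/2. Then |s + 9| < 9/2 gives |s| > 9/2, so 9|s| > 81/2.
Then |6/s + 2/3| < 6|s + 9|/(81/2), which is < ε when |s + 9| < (27/4)ε.
Take δ = min(9/2, (27/4)ε). Then 0 < |s + 9| < δ gives both |s + 9| < 9/2 and |s + 9| < (27/4)ε, so |6/s + 2/3| < ε.

δ = min(9/2, (27/4)ε)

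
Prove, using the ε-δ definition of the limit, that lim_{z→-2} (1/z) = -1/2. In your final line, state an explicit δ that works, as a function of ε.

Fix ε > 0. We seek δ > 0 such that 0 < |z + 2| < δ implies |1/z + 1/2| < ε.
|1/z + 1/2| = |-2 − z|/(2·|z|) = |z + 2|/(2|z|).
Restrict δ ≤ 1. Then |z + 2| < 1 gives |z| > 1, so 2|z| > 2.
Then |1/z + 1/2| < |z + 2|/2, which is < ε when |z + 2| < 2ε.
Take δ = min(1, 2ε). Then 0 < |z + 2| < δ gives both |z + 2| < 1 and |z + 2| < 2ε, so |1/z + 1/2| < ε.

δ = min(1, 2ε)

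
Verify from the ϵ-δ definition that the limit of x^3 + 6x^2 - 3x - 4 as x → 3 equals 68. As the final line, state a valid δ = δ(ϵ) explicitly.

Let ϵ > 0 be given. We want δ > 0 such that 0 < |x − 3| < δ implies |(x^3 + 6x^2 - 3x - 4) − 68| < ϵ.
(x^3 + 6x^2 - 3x - 4) − 68 = x^3 + 6x^2 - 3x - 72 = (x − 3)(x^2 + 9x + 24).
So |(x^3 + 6x^2 - 3x - 4) − 68| = |x − 3|·|x^2 + 9x + 24|.
Require δ ≤ 1. Then |x − 3| < 1 gives |x| < 4, and by the triangle inequality |x^2 + 9x + 24| ≤ 4^2 + 9·4 + 24 = 76.
Hence |(x^3 + 6x^2 - 3x - 4) − 68| ≤ 76|x − 3| < ϵ provided |x − 3| < ϵ/76.
Take δ = min(1, ϵ/76). Then 0 < |x − 3| < δ gives both |x − 3| < 1 and |x − 3| < ϵ/76, so |(x^3 + 6x^2 - 3x - 4) − 68| < ϵ.

δ = min(1, ϵ/76)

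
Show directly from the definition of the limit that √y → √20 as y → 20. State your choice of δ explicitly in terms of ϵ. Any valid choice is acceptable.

Let ϵ > 0 be given. We want δ > 0 such that 0 < |y − 20| < δ implies |√y − √20| < ϵ.
Rationalise: √y − √20 = (y − 20)/(√y + √20), so |√y − √20| = |y − 20|/(√y + √20).
Restrict δ ≤ 20 so that |y − 20| < 20 forces y > 0, and then √y + √20 > √20.
Hence |√y − √20| < |y − 20|/√20, which is < ϵ once |y − 20| < √20·ϵ.
Take δ = min(20, √20·ϵ). If 0 < |y − 20| < δ then y > 0 and |√y − √20| < |y − 20|/√20 < ϵ.

δ = min(20, √20·ϵ)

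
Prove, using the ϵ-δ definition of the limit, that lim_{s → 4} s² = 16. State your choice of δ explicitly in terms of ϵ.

Let ϵ > 0 be given. We seek δ > 0 with 0 < |s − 4| < δ ⇒ |s² − 16| < ϵ.
Factor: s² − 16 = (s − 4)(s + 4), so |s² − 16| = |s − 4|·|s + 4|.
Impose δ ≤ 1 so that |s| < 5; then |s + 4| ≤ 9.
Hence |s² − 16| ≤ 9|s − 4|, which is < ϵ once |s − 4| < ϵ/9.
Take δ = min(1, ϵ/9). If 0 < |s − 4| < δ then both bounds hold and |s² − 16| ≤ 9|s − 4| < 9·(ϵ/9) = ϵ.

δ = min(1, ϵ/9)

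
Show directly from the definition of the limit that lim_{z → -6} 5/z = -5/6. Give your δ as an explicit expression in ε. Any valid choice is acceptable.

δ = min(3, (18/5)ε)

Let ε > 0. We seek δ > 0 such that 0 < |z + 6| < δ implies |5/z + 5/6| < ε.
|5/z + 5/6| = 5·|-6 − z|/(6·|z|) = 5|z + 6|/(6|z|).
Restrict δ ≤ 3. Then |z + 6| < 3 gives |z| > 3, so 6|z| > 18.
Then |5/z + 5/6| < 5|z + 6|/18, which is < ε when |z + 6| < (18/5)ε.
Take δ = min(3, (18/5)ε). Then 0 < |z + 6| < δ gives both |z + 6| < 3 and |z + 6| < (18/5)ε, so |5/z + 5/6| < ε.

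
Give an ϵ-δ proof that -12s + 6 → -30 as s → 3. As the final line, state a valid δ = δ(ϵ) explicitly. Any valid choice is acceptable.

Let ϵ > 0. We need δ > 0 so that 0 < |s − 3| < δ implies |(-12s + 6) + 30| < ϵ.
|(-12s + 6) + 30| = |-12s + 36| = 12|s − 3|.
Thus it suffices that |s − 3| < ϵ/12.
Take δ = ϵ/12. If 0 < |s − 3| < δ then |(-12s + 6) + 30| = 12|s − 3| < 12·(ϵ/12) = ϵ.

δ = ϵ/12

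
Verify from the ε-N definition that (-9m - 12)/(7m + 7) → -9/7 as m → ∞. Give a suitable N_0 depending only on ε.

Suppose ε > 0. For m ≥ 1, |(-9m - 12)/(7m + 7) + 9/7| = |-21|/(7(7m + 7)) = 21/(7(7m + 7)).
Since 7m + 7 ≥ 7m for m ≥ 1, this is ≤ 21/(7·7m) = (3/7)/m.
So |(-9m - 12)/(7m + 7) + 9/7| < ε whenever m > (3/7)/ε.
Take N_0 = (3/7)/ε. If m > N_0 then |(-9m - 12)/(7m + 7) + 9/7| ≤ (3/7)/m < ε.

N_0 = (3/7)/ε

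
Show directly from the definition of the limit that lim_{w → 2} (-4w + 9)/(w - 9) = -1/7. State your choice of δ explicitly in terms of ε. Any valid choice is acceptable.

δ = min(7/2, (49/54)ε)

Let ε > 0. We want δ > 0 with 0 < |w − 2| < δ ⇒ |(-4w + 9)/(w - 9) + 1/7| < ε.
Combining over a common denominator, (-4w + 9)/(w - 9) + 1/7 = [(-4w + 9)·(-7) − 1·(w - 9)] / [(-7)·(w - 9)] = 27(w − 2) / ((-7)(w - 9)).
So |(-4w + 9)/(w - 9) + 1/7| = 27|w − 2| / (7·|w − 9|).
Restrict δ ≤ 7/2. Then |w − 2| < 7/2 gives |w − 9| = |(w − 2) + (-7)| ≥ 7 − 7/2 = 7/2.
Hence |(-4w + 9)/(w - 9) + 1/7| < 27|w − 2|/(7·(7/2)) = (54/49)|w − 2|, which is < ε once |w − 2| < (49/54)ε.
Take δ = min(7/2, (49/54)ε). Then 0 < |w − 2| < δ forces both bounds, so |(-4w + 9)/(w - 9) + 1/7| < ε.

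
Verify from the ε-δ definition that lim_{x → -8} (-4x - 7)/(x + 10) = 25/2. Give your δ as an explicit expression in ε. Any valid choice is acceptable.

Suppose ε > 0. We want δ > 0 with 0 < |x + 8| < δ ⇒ |(-4x - 7)/(x + 10) − (25/2)| < ε.
Combining over a common denominator, (-4x - 7)/(x + 10) − (25/2) = [(-4x - 7)·2 − 25·(x + 10)] / [2·(x + 10)] = -33(x + 8) / (2(x + 10)).
So |(-4x - 7)/(x + 10) − (25/2)| = 33|x + 8| / (2·|x + 10|).
Restrict δ ≤ 1. Then |x + 8| < 1 gives |x + 10| = |(x + 8) + 2| ≥ 2 − 1 = 1.
Hence |(-4x - 7)/(x + 10) − (25/2)| < 33|x + 8|/(2·1) = (33/2)|x + 8|, which is < ε once |x + 8| < (2/33)ε.
Take δ = min(1, (2/33)ε). Then 0 < |x + 8| < δ forces both bounds, so |(-4x - 7)/(x + 10) − (25/2)| < ε.

δ = min(1, (2/33)ε)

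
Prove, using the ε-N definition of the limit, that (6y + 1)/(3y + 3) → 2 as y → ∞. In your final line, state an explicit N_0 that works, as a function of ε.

N_0 = (5/3)/ε

Let ε > 0. We seek N_0 > 0 such that y > N_0 implies |(6y + 1)/(3y + 3) − 2| < ε.
(6y + 1)/(3y + 3) − 2 = (3(6y + 1) − 6(3y + 3)) / (3(3y + 3)) = -15/(3(3y + 3)).
For y > 0 we have 3y + 3 > 3y, so |(6y + 1)/(3y + 3) − 2| = 15/(3(3y + 3)) < 15/(3·3y) = (5/3)/y.
Thus |(6y + 1)/(3y + 3) − 2| < ε whenever y > (5/3)/ε.
Take N_0 = (5/3)/ε. If y > N_0 then |(6y + 1)/(3y + 3) − 2| < (5/3)/y < ε.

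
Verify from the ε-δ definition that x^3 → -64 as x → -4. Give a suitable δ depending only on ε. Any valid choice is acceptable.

δ = min(2, ε/76)

Let ε > 0 be given. We seek δ > 0 with 0 < |x + 4| < δ ⇒ |x^3 + 64| < ε.
Factor: x^3 + 64 = (x + 4)(x^2 - 4x + 16), so |x^3 + 64| = |x + 4|·|x^2 - 4x + 16|.
Restrict δ ≤ 2. Then |x + 4| < 2 gives |x| < 6, so by the triangle inequality |x^2 - 4x + 16| ≤ 6^2 + 4·6 + 16 = 76.
Hence |x^3 + 64| ≤ 76|x + 4|, which is < ε once |x + 4| < ε/76.
Take δ = min(2, ε/76). If 0 < |x + 4| < δ then both bounds hold and |x^3 + 64| ≤ 76|x + 4| < 76·(ε/76) = ε.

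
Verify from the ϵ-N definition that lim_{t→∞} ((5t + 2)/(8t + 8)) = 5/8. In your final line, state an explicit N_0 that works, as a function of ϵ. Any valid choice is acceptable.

Let ϵ > 0. We seek N_0 > 0 such that t > N_0 implies |(5t + 2)/(8t + 8) − (5/8)| < ϵ.
(5t + 2)/(8t + 8) − (5/8) = (8(5t + 2) − 5(8t + 8)) / (8(8t + 8)) = -24/(8(8t + 8)).
For t > 0 we have 8t + 8 > 8t, so |(5t + 2)/(8t + 8) − (5/8)| = 24/(8(8t + 8)) < 24/(8·8t) = (3/8)/t.
Thus |(5t + 2)/(8t + 8) − (5/8)| < ϵ whenever t > (3/8)/ϵ.
Take N_0 = (3/8)/ϵ. If t > N_0 then |(5t + 2)/(8t + 8) − (5/8)| < (3/8)/t < ϵ.

N_0 = (3/8)/ϵ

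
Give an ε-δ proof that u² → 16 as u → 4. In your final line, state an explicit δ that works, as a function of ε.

Let ε > 0 be given. We seek δ > 0 with 0 < |u − 4| < δ ⇒ |u² − 16| < ε.
Factor: u² − 16 = (u − 4)(u + 4), so |u² − 16| = |u − 4|·|u + 4|.
Restrict δ ≤ 1. Then |u − 4| < 1 gives |u| < 5, so by the triangle inequality |u + 4| ≤ 5 + 4 = 9.
Hence |u² − 16| ≤ 9|u − 4|, which is < ε once |u − 4| < ε/9.
Take δ = min(1, ε/9). If 0 < |u − 4| < δ then both bounds hold and |u² − 16| ≤ 9|u − 4| < 9·(ε/9) = ε.

δ = min(1, ε/9)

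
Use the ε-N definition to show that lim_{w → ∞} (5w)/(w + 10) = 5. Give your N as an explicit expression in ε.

N = 50/ε

Suppose ε > 0. We seek N > 0 such that w > N implies |(5w)/(w + 10) − 5| < ε.
(5w)/(w + 10) − 5 = ((5w) − 5(w + 10)) / ((w + 10)) = -50/((w + 10)).
For w > 0 we have w + 10 > w, so |(5w)/(w + 10) − 5| = 50/((w + 10)) < 50/(w) = 50/w.
Thus |(5w)/(w + 10) − 5| < ε whenever w > 50/ε.
Take N = 50/ε. If w > N then |(5w)/(w + 10) − 5| < 50/w < ε.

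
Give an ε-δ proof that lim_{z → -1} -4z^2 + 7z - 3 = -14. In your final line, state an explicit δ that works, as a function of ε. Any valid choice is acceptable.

Let ε > 0 be given. We want δ > 0 such that 0 < |z + 1| < δ implies |(-4z^2 + 7z - 3) + 14| < ε.
(-4z^2 + 7z - 3) + 14 = -4z^2 + 7z + 11 = (z + 1)(-4z + 11).
So |(-4z^2 + 7z - 3) + 14| = |z + 1|·|-4z + 11|.
Assume first that |z + 1| < 1, so |z| < 2. Then |-4z + 11| ≤ 4·2 + 11 = 19.
Hence |(-4z^2 + 7z - 3) + 14| ≤ 19|z + 1| < ε provided |z + 1| < ε/19.
Choosing δ = min(1, ε/19) ensures both conditions, hence |(-4z^2 + 7z - 3) + 14| < ε.

δ = min(1, ε/19)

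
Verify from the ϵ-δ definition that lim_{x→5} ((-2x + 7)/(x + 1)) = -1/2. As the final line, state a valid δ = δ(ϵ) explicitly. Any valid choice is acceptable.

δ = min(3, 2ϵ)

Fix ϵ > 0. We want δ > 0 with 0 < |x − 5| < δ ⇒ |(-2x + 7)/(x + 1) + 1/2| < ϵ.
Combining over a common denominator, (-2x + 7)/(x + 1) + 1/2 = [(-2x + 7)·6 − (-3)·(x + 1)] / [6·(x + 1)] = -9(x − 5) / (6(x + 1)).
So |(-2x + 7)/(x + 1) + 1/2| = 9|x − 5| / (6·|x + 1|).
Require δ ≤ 3, so |x + 1| ≥ |6| − |x − 5| > 6 − 3 = 3.
Hence |(-2x + 7)/(x + 1) + 1/2| < 9|x − 5|/(6·3) = (1/2)|x − 5|, which is < ϵ once |x − 5| < 2ϵ.
Take δ = min(3, 2ϵ). Then 0 < |x − 5| < δ forces both bounds, so |(-2x + 7)/(x + 1) + 1/2| < ϵ.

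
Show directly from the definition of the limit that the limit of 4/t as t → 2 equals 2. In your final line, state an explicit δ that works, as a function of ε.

Let ε > 0 be given. We seek δ > 0 such that 0 < |t − 2| < δ implies |4/t − 2| < ε.
|4/t − 2| = 4·|2 − t|/(2·|t|) = 4|t − 2|/(2|t|).
Require δ ≤ 1 so that |t| > 2 − 1 = 1, hence 2|t| > 2.
Then |4/t − 2| < 4|t − 2|/2, which is < ε when |t − 2| < (1/2)ε.
Take δ = min(1, (1/2)ε). Then 0 < |t − 2| < δ gives both |t − 2| < 1 and |t − 2| < (1/2)ε, so |4/t − 2| < ε.

δ = min(1, (1/2)ε)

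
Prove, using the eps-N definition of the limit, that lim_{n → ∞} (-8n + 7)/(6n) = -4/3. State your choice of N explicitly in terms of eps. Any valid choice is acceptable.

N = (7/6)/eps

Let eps > 0. For n ≥ 1, |(-8n + 7)/(6n) + 4/3| = |42|/(6(6n)) = 42/(6(6n)).
Since 6n ≥ 6n for n ≥ 1, this is ≤ 42/(6·6n) = (7/6)/n.
So |(-8n + 7)/(6n) + 4/3| < eps whenever n > (7/6)/eps.
Take N = (7/6)/eps. If n > N then |(-8n + 7)/(6n) + 4/3| ≤ (7/6)/n < eps.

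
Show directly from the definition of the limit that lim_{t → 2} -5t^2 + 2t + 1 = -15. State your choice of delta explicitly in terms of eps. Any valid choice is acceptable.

delta = min(2, eps/28)

Let eps > 0. We want delta > 0 such that 0 < |t − 2| < delta implies |(-5t^2 + 2t + 1) + 15| < eps.
(-5t^2 + 2t + 1) + 15 = -5t^2 + 2t + 16 = (t − 2)(-5t - 8).
So |(-5t^2 + 2t + 1) + 15| = |t − 2|·|-5t - 8|.
Require delta ≤ 2. Then |t − 2| < 2 gives |t| < 4, and by the triangle inequality |-5t - 8| ≤ 5·4 + 8 = 28.
Hence |(-5t^2 + 2t + 1) + 15| ≤ 28|t − 2| < eps provided |t − 2| < eps/28.
Choosing delta = min(2, eps/28) ensures both conditions, hence |(-5t^2 + 2t + 1) + 15| < eps.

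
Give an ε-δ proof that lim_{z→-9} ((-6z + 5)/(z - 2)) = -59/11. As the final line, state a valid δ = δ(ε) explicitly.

δ = min(11/2, (121/14)ε)

Let ε > 0. We want δ > 0 with 0 < |z + 9| < δ ⇒ |(-6z + 5)/(z - 2) + 59/11| < ε.
Combining over a common denominator, (-6z + 5)/(z - 2) + 59/11 = [(-6z + 5)·(-11) − 59·(z - 2)] / [(-11)·(z - 2)] = 7(z + 9) / ((-11)(z - 2)).
So |(-6z + 5)/(z - 2) + 59/11| = 7|z + 9| / (11·|z − 2|).
Restrict δ ≤ 11/2. Then |z + 9| < 11/2 gives |z − 2| = |(z + 9) + (-11)| ≥ 11 − 11/2 = 11/2.
Hence |(-6z + 5)/(z - 2) + 59/11| < 7|z + 9|/(11·(11/2)) = (14/121)|z + 9|, which is < ε once |z + 9| < (121/14)ε.
Take δ = min(11/2, (121/14)ε). Then 0 < |z + 9| < δ forces both bounds, so |(-6z + 5)/(z - 2) + 59/11| < ε.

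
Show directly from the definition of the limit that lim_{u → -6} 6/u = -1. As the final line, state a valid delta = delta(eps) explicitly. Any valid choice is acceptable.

delta = min(3, 3eps)

Fix eps > 0. We seek delta > 0 such that 0 < |u + 6| < delta implies |6/u + 1| < eps.
|6/u + 1| = 6·|-6 − u|/(6·|u|) = 6|u + 6|/(6|u|).
Restrict delta ≤ 3. Then |u + 6| < 3 gives |u| > 3, so 6|u| > 18.
Then |6/u + 1| < 6|u + 6|/18, which is < eps when |u + 6| < 3eps.
Take delta = min(3, 3eps). Then 0 < |u + 6| < delta gives both |u + 6| < 3 and |u + 6| < 3eps, so |6/u + 1| < eps.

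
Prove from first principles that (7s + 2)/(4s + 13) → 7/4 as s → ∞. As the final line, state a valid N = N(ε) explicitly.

Fix ε > 0. We seek N > 0 such that s > N implies |(7s + 2)/(4s + 13) − (7/4)| < ε.
(7s + 2)/(4s + 13) − (7/4) = (4(7s + 2) − 7(4s + 13)) / (4(4s + 13)) = -83/(4(4s + 13)).
For s > 0 we have 4s + 13 > 4s, so |(7s + 2)/(4s + 13) − (7/4)| = 83/(4(4s + 13)) < 83/(4·4s) = (83/16)/s.
Thus |(7s + 2)/(4s + 13) − (7/4)| < ε whenever s > (83/16)/ε.
Take N = (83/16)/ε. If s > N then |(7s + 2)/(4s + 13) − (7/4)| < (83/16)/s < ε.

N = (83/16)/ε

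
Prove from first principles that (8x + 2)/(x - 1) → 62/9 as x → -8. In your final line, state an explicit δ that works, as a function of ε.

δ = min(9/2, (81/20)ε)

Fix ε > 0. We want δ > 0 with 0 < |x + 8| < δ ⇒ |(8x + 2)/(x - 1) − (62/9)| < ε.
Combining over a common denominator, (8x + 2)/(x - 1) − (62/9) = [(8x + 2)·(-9) − (-62)·(x - 1)] / [(-9)·(x - 1)] = -10(x + 8) / ((-9)(x - 1)).
So |(8x + 2)/(x - 1) − (62/9)| = 10|x + 8| / (9·|x − 1|).
Require δ ≤ 9/2, so |x − 1| ≥ |-9| − |x + 8| > 9 − 9/2 = 9/2.
Hence |(8x + 2)/(x - 1) − (62/9)| < 10|x + 8|/(9·(9/2)) = (20/81)|x + 8|, which is < ε once |x + 8| < (81/20)ε.
Take δ = min(9/2, (81/20)ε). Then 0 < |x + 8| < δ forces both bounds, so |(8x + 2)/(x - 1) − (62/9)| < ε.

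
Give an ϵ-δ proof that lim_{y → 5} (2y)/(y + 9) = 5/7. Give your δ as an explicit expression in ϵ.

δ = min(7, (49/9)ϵ)

Suppose ϵ > 0. We want δ > 0 with 0 < |y − 5| < δ ⇒ |(2y)/(y + 9) − (5/7)| < ϵ.
Combining over a common denominator, (2y)/(y + 9) − (5/7) = [(2y)·14 − 10·(y + 9)] / [14·(y + 9)] = 18(y − 5) / (14(y + 9)).
So |(2y)/(y + 9) − (5/7)| = 18|y − 5| / (14·|y + 9|).
Restrict δ ≤ 7. Then |y − 5| < 7 gives |y + 9| = |(y − 5) + 14| ≥ 14 − 7 = 7.
Hence |(2y)/(y + 9) − (5/7)| < 18|y − 5|/(14·7) = (9/49)|y − 5|, which is < ϵ once |y − 5| < (49/9)ϵ.
Take δ = min(7, (49/9)ϵ). Then 0 < |y − 5| < δ forces both bounds, so |(2y)/(y + 9) − (5/7)| < ϵ.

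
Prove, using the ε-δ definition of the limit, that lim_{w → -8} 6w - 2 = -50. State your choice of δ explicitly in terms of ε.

Let ε > 0 be given. We need δ > 0 so that 0 < |w + 8| < δ implies |(6w - 2) + 50| < ε.
|(6w - 2) + 50| = |6w + 48| = 6|w + 8|.
So 6|w + 8| < ε exactly when |w + 8| < ε/6.
Take δ = ε/6. If 0 < |w + 8| < δ then |(6w - 2) + 50| = 6|w + 8| < 6·(ε/6) = ε.

δ = ε/6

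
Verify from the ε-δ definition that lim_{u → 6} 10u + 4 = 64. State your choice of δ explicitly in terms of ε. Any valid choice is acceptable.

Fix ε > 0. We need δ > 0 so that 0 < |u − 6| < δ implies |(10u + 4) − 64| < ε.
|(10u + 4) − 64| = |10u - 60| = 10|u − 6|.
Thus it suffices that |u − 6| < ε/10.
Take δ = ε/10. If 0 < |u − 6| < δ then |(10u + 4) − 64| = 10|u − 6| < 10·(ε/10) = ε.

δ = ε/10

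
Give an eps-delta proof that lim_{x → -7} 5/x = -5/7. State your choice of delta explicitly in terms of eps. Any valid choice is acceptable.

delta = min(7/2, (49/10)eps)

Let eps > 0. We seek delta > 0 such that 0 < |x + 7| < delta implies |5/x + 5/7| < eps.
|5/x + 5/7| = 5·|-7 − x|/(7·|x|) = 5|x + 7|/(7|x|).
Require delta ≤ 7/2 so that |x| > 7 − 7/2 = 7/2, hence 7|x| > 49/2.
Then |5/x + 5/7| < 5|x + 7|/(49/2), which is < eps when |x + 7| < (49/10)eps.
Take delta = min(7/2, (49/10)eps). Then 0 < |x + 7| < delta gives both |x + 7| < 7/2 and |x + 7| < (49/10)eps, so |5/x + 5/7| < eps.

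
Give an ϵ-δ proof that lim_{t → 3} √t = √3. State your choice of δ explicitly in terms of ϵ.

Let ϵ > 0 be given. We want δ > 0 such that 0 < |t − 3| < δ implies |√t − √3| < ϵ.
Rationalise: √t − √3 = (t − 3)/(√t + √3), so |√t − √3| = |t − 3|/(√t + √3).
Restrict δ ≤ 3 so that |t − 3| < 3 forces t > 0, and then √t + √3 > √3.
Hence |√t − √3| < |t − 3|/√3, which is < ϵ once |t − 3| < √3·ϵ.
Take δ = min(3, √3·ϵ). If 0 < |t − 3| < δ then t > 0 and |√t − √3| < |t − 3|/√3 < ϵ.

δ = min(3, √3·ϵ)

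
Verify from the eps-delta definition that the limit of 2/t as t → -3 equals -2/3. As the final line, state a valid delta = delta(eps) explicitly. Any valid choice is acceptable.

delta = min(3/2, (9/4)eps)

Let eps > 0 be given. We seek delta > 0 such that 0 < |t + 3| < delta implies |2/t + 2/3| < eps.
|2/t + 2/3| = 2·|-3 − t|/(3·|t|) = 2|t + 3|/(3|t|).
Restrict delta ≤ 3/2. Then |t + 3| < 3/2 gives |t| > 3/2, so 3|t| > 9/2.
Then |2/t + 2/3| < 2|t + 3|/(9/2), which is < eps when |t + 3| < (9/4)eps.
Take delta = min(3/2, (9/4)eps). Then 0 < |t + 3| < delta gives both |t + 3| < 3/2 and |t + 3| < (9/4)eps, so |2/t + 2/3| < eps.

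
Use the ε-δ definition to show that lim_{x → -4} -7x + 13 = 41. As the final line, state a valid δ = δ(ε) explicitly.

Let ε > 0. We need δ > 0 so that 0 < |x + 4| < δ implies |(-7x + 13) − 41| < ε.
|(-7x + 13) − 41| = |-7x - 28| = 7|x + 4|.
Thus it suffices that |x + 4| < ε/7.
Take δ = ε/7. If 0 < |x + 4| < δ then |(-7x + 13) − 41| = 7|x + 4| < 7·(ε/7) = ε.

δ = ε/7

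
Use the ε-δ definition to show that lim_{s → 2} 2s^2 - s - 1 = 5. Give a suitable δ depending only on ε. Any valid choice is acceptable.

Suppose ε > 0. We want δ > 0 such that 0 < |s − 2| < δ implies |(2s^2 - s - 1) − 5| < ε.
(2s^2 - s - 1) − 5 = 2s^2 - s - 6 = (s − 2)(2s + 3).
So |(2s^2 - s - 1) − 5| = |s − 2|·|2s + 3|.
Assume first that |s − 2| < 1, so |s| < 3. Then |2s + 3| ≤ 2·3 + 3 = 9.
Hence |(2s^2 - s - 1) − 5| ≤ 9|s − 2| < ε provided |s − 2| < ε/9.
Take δ = min(1, ε/9). Then 0 < |s − 2| < δ gives both |s − 2| < 1 and |s − 2| < ε/9, so |(2s^2 - s - 1) − 5| < ε.

δ = min(1, ε/9)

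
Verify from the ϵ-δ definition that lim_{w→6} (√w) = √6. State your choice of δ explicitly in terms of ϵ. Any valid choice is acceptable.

δ = min(6, √6·ϵ)

Let ϵ > 0. We want δ > 0 such that 0 < |w − 6| < δ implies |√w − √6| < ϵ.
Rationalise: √w − √6 = (w − 6)/(√w + √6), so |√w − √6| = |w − 6|/(√w + √6).
Restrict δ ≤ 6 so that |w − 6| < 6 forces w > 0, and then √w + √6 > √6.
Hence |√w − √6| < |w − 6|/√6, which is < ϵ once |w − 6| < √6·ϵ.
Take δ = min(6, √6·ϵ). If 0 < |w − 6| < δ then w > 0 and |√w − √6| < |w − 6|/√6 < ϵ.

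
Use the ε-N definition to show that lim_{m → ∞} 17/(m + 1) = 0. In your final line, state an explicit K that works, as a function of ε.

K = 17/ε

Suppose ε > 0. For m ≥ 1, |17/(m + 1) − 0| = 17/(m + 1) ≤ 17/m.
We need 17/m < ε, i.e. m > 17/ε.
Take K = 17/ε. If m > K then |17/(m + 1)| ≤ 17/m < ε.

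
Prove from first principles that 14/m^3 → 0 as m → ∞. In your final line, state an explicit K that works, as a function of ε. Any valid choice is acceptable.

Suppose ε > 0. For m ≥ 1, |14/m^3 − 0| = 14/m^3.
14/m^3 < ε ⇔ m^3 > 14/ε ⇔ m > (14/ε)^{1/3}.
Take K = (14/ε)^{1/3}. Then m > K implies 14/m^3 < ε.

K = (14/ε)^{1/3}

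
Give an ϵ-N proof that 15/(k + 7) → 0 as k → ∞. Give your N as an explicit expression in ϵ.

Suppose ϵ > 0. For k ≥ 1, |15/(k + 7) − 0| = 15/(k + 7) ≤ 15/k.
We need 15/k < ϵ, i.e. k > 15/ϵ.
Take N = 15/ϵ. If k > N then |15/(k + 7)| ≤ 15/k < ϵ.

N = 15/ϵ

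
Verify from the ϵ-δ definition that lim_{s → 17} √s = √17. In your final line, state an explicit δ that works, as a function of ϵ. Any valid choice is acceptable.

δ = min(17, √17·ϵ)

Let ϵ > 0 be given. We want δ > 0 such that 0 < |s − 17| < δ implies |√s − √17| < ϵ.
Rationalise: √s − √17 = (s − 17)/(√s + √17), so |√s − √17| = |s − 17|/(√s + √17).
Restrict δ ≤ 17 so that |s − 17| < 17 forces s > 0, and then √s + √17 > √17.
Hence |√s − √17| < |s − 17|/√17, which is < ϵ once |s − 17| < √17·ϵ.
Take δ = min(17, √17·ϵ). If 0 < |s − 17| < δ then s > 0 and |√s − √17| < |s − 17|/√17 < ϵ.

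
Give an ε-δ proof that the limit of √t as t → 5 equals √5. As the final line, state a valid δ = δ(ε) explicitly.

δ = min(5, √5·ε)

Let ε > 0 be given. We want δ > 0 such that 0 < |t − 5| < δ implies |√t − √5| < ε.
Rationalise: √t − √5 = (t − 5)/(√t + √5), so |√t − √5| = |t − 5|/(√t + √5).
Restrict δ ≤ 5 so that |t − 5| < 5 forces t > 0, and then √t + √5 > √5.
Hence |√t − √5| < |t − 5|/√5, which is < ε once |t − 5| < √5·ε.
Take δ = min(5, √5·ε). If 0 < |t − 5| < δ then t > 0 and |√t − √5| < |t − 5|/√5 < ε.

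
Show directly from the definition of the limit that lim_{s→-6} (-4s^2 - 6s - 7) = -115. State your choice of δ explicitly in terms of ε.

Suppose ε > 0. We want δ > 0 such that 0 < |s + 6| < δ implies |(-4s^2 - 6s - 7) + 115| < ε.
(-4s^2 - 6s - 7) + 115 = -4s^2 - 6s + 108 = (s + 6)(-4s + 18).
So |(-4s^2 - 6s - 7) + 115| = |s + 6|·|-4s + 18|.
Require δ ≤ 1. Then |s + 6| < 1 gives |s| < 7, and by the triangle inequality |-4s + 18| ≤ 4·7 + 18 = 46.
Hence |(-4s^2 - 6s - 7) + 115| ≤ 46|s + 6| < ε provided |s + 6| < ε/46.
Choosing δ = min(1, ε/46) ensures both conditions, hence |(-4s^2 - 6s - 7) + 115| < ε.

δ = min(1, ε/46)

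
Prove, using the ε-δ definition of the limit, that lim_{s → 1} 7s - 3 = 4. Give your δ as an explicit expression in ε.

δ = ε/7

Fix ε > 0. We need δ > 0 so that 0 < |s − 1| < δ implies |(7s - 3) − 4| < ε.
|(7s - 3) − 4| = |7s - 7| = 7|s − 1|.
Thus it suffices that |s − 1| < ε/7.
Choosing δ = ε/7 gives |(7s - 3) − 4| = 7|s − 1| < ε whenever |s − 1| < δ.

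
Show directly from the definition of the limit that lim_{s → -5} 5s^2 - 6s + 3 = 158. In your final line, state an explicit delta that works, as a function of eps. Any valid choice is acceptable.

Let eps > 0. We want delta > 0 such that 0 < |s + 5| < delta implies |(5s^2 - 6s + 3) − 158| < eps.
(5s^2 - 6s + 3) − 158 = 5s^2 - 6s - 155 = (s + 5)(5s - 31).
So |(5s^2 - 6s + 3) − 158| = |s + 5|·|5s - 31|.
Assume first that |s + 5| < 1, so |s| < 6. Then |5s - 31| ≤ 5·6 + 31 = 61.
Hence |(5s^2 - 6s + 3) − 158| ≤ 61|s + 5| < eps provided |s + 5| < eps/61.
Choosing delta = min(1, eps/61) ensures both conditions, hence |(5s^2 - 6s + 3) − 158| < eps.

delta = min(1, eps/61)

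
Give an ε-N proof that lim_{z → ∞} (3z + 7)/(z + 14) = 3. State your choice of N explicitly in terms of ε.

Let ε > 0 be given. We seek N > 0 such that z > N implies |(3z + 7)/(z + 14) − 3| < ε.
(3z + 7)/(z + 14) − 3 = ((3z + 7) − 3(z + 14)) / ((z + 14)) = -35/((z + 14)).
For z > 0 we have z + 14 > z, so |(3z + 7)/(z + 14) − 3| = 35/((z + 14)) < 35/(z) = 35/z.
Thus |(3z + 7)/(z + 14) − 3| < ε whenever z > 35/ε.
Take N = 35/ε. If z > N then |(3z + 7)/(z + 14) − 3| < 35/z < ε.

N = 35/ε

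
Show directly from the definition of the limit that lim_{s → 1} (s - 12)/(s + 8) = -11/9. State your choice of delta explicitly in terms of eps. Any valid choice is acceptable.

Fix eps > 0. We want delta > 0 with 0 < |s − 1| < delta ⇒ |(s - 12)/(s + 8) + 11/9| < eps.
Combining over a common denominator, (s - 12)/(s + 8) + 11/9 = [(s - 12)·9 − (-11)·(s + 8)] / [9·(s + 8)] = 20(s − 1) / (9(s + 8)).
So |(s - 12)/(s + 8) + 11/9| = 20|s − 1| / (9·|s + 8|).
Require delta ≤ 9/2, so |s + 8| ≥ |9| − |s − 1| > 9 − 9/2 = 9/2.
Hence |(s - 12)/(s + 8) + 11/9| < 20|s − 1|/(9·(9/2)) = (40/81)|s − 1|, which is < eps once |s − 1| < (81/40)eps.
Take delta = min(9/2, (81/40)eps). Then 0 < |s − 1| < delta forces both bounds, so |(s - 12)/(s + 8) + 11/9| < eps.

delta = min(9/2, (81/40)eps)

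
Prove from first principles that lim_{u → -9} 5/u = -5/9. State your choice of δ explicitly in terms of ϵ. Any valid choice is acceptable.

Suppose ϵ > 0. We seek δ > 0 such that 0 < |u + 9| < δ implies |5/u + 5/9| < ϵ.
|5/u + 5/9| = 5·|-9 − u|/(9·|u|) = 5|u + 9|/(9|u|).
Require δ ≤ 9/2 so that |u| > 9 − 9/2 = 9/2, hence 9|u| > 81/2.
Then |5/u + 5/9| < 5|u + 9|/(81/2), which is < ϵ when |u + 9| < (81/10)ϵ.
Take δ = min(9/2, (81/10)ϵ). Then 0 < |u + 9| < δ gives both |u + 9| < 9/2 and |u + 9| < (81/10)ϵ, so |5/u + 5/9| < ϵ.

δ = min(9/2, (81/10)ϵ)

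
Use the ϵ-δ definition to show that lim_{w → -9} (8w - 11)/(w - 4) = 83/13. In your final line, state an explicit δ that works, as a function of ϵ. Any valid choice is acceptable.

δ = min(13/2, (169/42)ϵ)

Let ϵ > 0. We want δ > 0 with 0 < |w + 9| < δ ⇒ |(8w - 11)/(w - 4) − (83/13)| < ϵ.
Combining over a common denominator, (8w - 11)/(w - 4) − (83/13) = [(8w - 11)·(-13) − (-83)·(w - 4)] / [(-13)·(w - 4)] = -21(w + 9) / ((-13)(w - 4)).
So |(8w - 11)/(w - 4) − (83/13)| = 21|w + 9| / (13·|w − 4|).
Require δ ≤ 13/2, so |w − 4| ≥ |-13| − |w + 9| > 13 − 13/2 = 13/2.
Hence |(8w - 11)/(w - 4) − (83/13)| < 21|w + 9|/(13·(13/2)) = (42/169)|w + 9|, which is < ϵ once |w + 9| < (169/42)ϵ.
Take δ = min(13/2, (169/42)ϵ). Then 0 < |w + 9| < δ forces both bounds, so |(8w - 11)/(w - 4) − (83/13)| < ϵ.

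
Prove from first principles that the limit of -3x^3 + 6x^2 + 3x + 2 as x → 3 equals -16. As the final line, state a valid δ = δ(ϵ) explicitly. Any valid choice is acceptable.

δ = min(1, ϵ/66)

Let ϵ > 0. We want δ > 0 such that 0 < |x − 3| < δ implies |(-3x^3 + 6x^2 + 3x + 2) + 16| < ϵ.
(-3x^3 + 6x^2 + 3x + 2) + 16 = -3x^3 + 6x^2 + 3x + 18 = (x − 3)(-3x^2 - 3x - 6).
So |(-3x^3 + 6x^2 + 3x + 2) + 16| = |x − 3|·|-3x^2 - 3x - 6|.
Require δ ≤ 1. Then |x − 3| < 1 gives |x| < 4, and by the triangle inequality |-3x^2 - 3x - 6| ≤ 3·4^2 + 3·4 + 6 = 66.
Hence |(-3x^3 + 6x^2 + 3x + 2) + 16| ≤ 66|x − 3| < ϵ provided |x − 3| < ϵ/66.
Take δ = min(1, ϵ/66). Then 0 < |x − 3| < δ gives both |x − 3| < 1 and |x − 3| < ϵ/66, so |(-3x^3 + 6x^2 + 3x + 2) + 16| < ϵ.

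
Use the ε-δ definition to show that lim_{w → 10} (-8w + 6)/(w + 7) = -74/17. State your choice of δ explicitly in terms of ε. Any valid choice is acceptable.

δ = min(17/2, (289/124)ε)

Suppose ε > 0. We want δ > 0 with 0 < |w − 10| < δ ⇒ |(-8w + 6)/(w + 7) + 74/17| < ε.
Combining over a common denominator, (-8w + 6)/(w + 7) + 74/17 = [(-8w + 6)·17 − (-74)·(w + 7)] / [17·(w + 7)] = -62(w − 10) / (17(w + 7)).
So |(-8w + 6)/(w + 7) + 74/17| = 62|w − 10| / (17·|w + 7|).
Restrict δ ≤ 17/2. Then |w − 10| < 17/2 gives |w + 7| = |(w − 10) + 17| ≥ 17 − 17/2 = 17/2.
Hence |(-8w + 6)/(w + 7) + 74/17| < 62|w − 10|/(17·(17/2)) = (124/289)|w − 10|, which is < ε once |w − 10| < (289/124)ε.
Take δ = min(17/2, (289/124)ε). Then 0 < |w − 10| < δ forces both bounds, so |(-8w + 6)/(w + 7) + 74/17| < ε.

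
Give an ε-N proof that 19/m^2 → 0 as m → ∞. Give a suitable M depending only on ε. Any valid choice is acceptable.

M = (19/ε)^{1/2}

Suppose ε > 0. For m ≥ 1, |19/m^2 − 0| = 19/m^2.
19/m^2 < ε ⇔ m^2 > 19/ε ⇔ m > (19/ε)^{1/2}.
Take M = (19/ε)^{1/2}. Then m > M implies 19/m^2 < ε.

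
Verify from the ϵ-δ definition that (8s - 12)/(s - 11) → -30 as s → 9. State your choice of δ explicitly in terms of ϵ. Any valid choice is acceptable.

δ = min(1, (1/38)ϵ)

Let ϵ > 0. We want δ > 0 with 0 < |s − 9| < δ ⇒ |(8s - 12)/(s - 11) + 30| < ϵ.
Combining over a common denominator, (8s - 12)/(s - 11) + 30 = [(8s - 12)·(-2) − 60·(s - 11)] / [(-2)·(s - 11)] = -76(s − 9) / ((-2)(s - 11)).
So |(8s - 12)/(s - 11) + 30| = 76|s − 9| / (2·|s − 11|).
Restrict δ ≤ 1. Then |s − 9| < 1 gives |s − 11| = |(s − 9) + (-2)| ≥ 2 − 1 = 1.
Hence |(8s - 12)/(s - 11) + 30| < 76|s − 9|/(2·1) = 38|s − 9|, which is < ϵ once |s − 9| < (1/38)ϵ.
Take δ = min(1, (1/38)ϵ). Then 0 < |s − 9| < δ forces both bounds, so |(8s - 12)/(s - 11) + 30| < ϵ.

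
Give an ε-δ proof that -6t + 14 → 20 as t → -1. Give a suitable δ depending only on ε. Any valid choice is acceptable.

Let ε > 0. We need δ > 0 so that 0 < |t + 1| < δ implies |(-6t + 14) − 20| < ε.
|(-6t + 14) − 20| = |-6t - 6| = 6|t + 1|.
So 6|t + 1| < ε exactly when |t + 1| < ε/6.
Choosing δ = ε/6 gives |(-6t + 14) − 20| = 6|t + 1| < ε whenever |t + 1| < δ.

δ = ε/6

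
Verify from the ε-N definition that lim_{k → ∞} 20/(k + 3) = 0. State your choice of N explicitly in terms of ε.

N = 20/ε

Let ε > 0 be given. For k ≥ 1, |20/(k + 3) − 0| = 20/(k + 3) ≤ 20/k.
We need 20/k < ε, i.e. k > 20/ε.
Take N = 20/ε. If k > N then |20/(k + 3)| ≤ 20/k < ε.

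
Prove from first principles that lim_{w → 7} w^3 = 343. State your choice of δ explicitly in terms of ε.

δ = min(2, ε/193)

Fix ε > 0. We seek δ > 0 with 0 < |w − 7| < δ ⇒ |w^3 − 343| < ε.
Factor: w^3 − 343 = (w − 7)(w^2 + 7w + 49), so |w^3 − 343| = |w − 7|·|w^2 + 7w + 49|.
Impose δ ≤ 2 so that |w| < 9; then |w^2 + 7w + 49| ≤ 193.
Hence |w^3 − 343| ≤ 193|w − 7|, which is < ε once |w − 7| < ε/193.
Take δ = min(2, ε/193). If 0 < |w − 7| < δ then both bounds hold and |w^3 − 343| ≤ 193|w − 7| < 193·(ε/193) = ε.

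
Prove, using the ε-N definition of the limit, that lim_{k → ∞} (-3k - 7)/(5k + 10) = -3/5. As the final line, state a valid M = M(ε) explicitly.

M = (1/5)/ε

Let ε > 0 be given. For k ≥ 1, |(-3k - 7)/(5k + 10) + 3/5| = |-5|/(5(5k + 10)) = 5/(5(5k + 10)).
Since 5k + 10 ≥ 5k for k ≥ 1, this is ≤ 5/(5·5k) = (1/5)/k.
So |(-3k - 7)/(5k + 10) + 3/5| < ε whenever k > (1/5)/ε.
Take M = (1/5)/ε. If k > M then |(-3k - 7)/(5k + 10) + 3/5| ≤ (1/5)/k < ε.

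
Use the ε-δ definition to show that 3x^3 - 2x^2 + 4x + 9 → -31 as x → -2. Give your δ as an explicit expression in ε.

δ = min(1, ε/71)

Fix ε > 0. We want δ > 0 such that 0 < |x + 2| < δ implies |(3x^3 - 2x^2 + 4x + 9) + 31| < ε.
(3x^3 - 2x^2 + 4x + 9) + 31 = 3x^3 - 2x^2 + 4x + 40 = (x + 2)(3x^2 - 8x + 20).
So |(3x^3 - 2x^2 + 4x + 9) + 31| = |x + 2|·|3x^2 - 8x + 20|.
Assume first that |x + 2| < 1, so |x| < 3. Then |3x^2 - 8x + 20| ≤ 3·3^2 + 8·3 + 20 = 71.
Hence |(3x^3 - 2x^2 + 4x + 9) + 31| ≤ 71|x + 2| < ε provided |x + 2| < ε/71.
Choosing δ = min(1, ε/71) ensures both conditions, hence |(3x^3 - 2x^2 + 4x + 9) + 31| < ε.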